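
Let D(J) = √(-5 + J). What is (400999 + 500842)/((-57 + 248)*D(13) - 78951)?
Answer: -71201248791/6232968553 - 344503262*√2/6232968553 ≈ -11.501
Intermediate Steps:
(400999 + 500842)/((-57 + 248)*D(13) - 78951) = (400999 + 500842)/((-57 + 248)*√(-5 + 13) - 78951) = 901841/(191*√8 - 78951) = 901841/(191*(2*√2) - 78951) = 901841/(382*√2 - 78951) = 901841/(-78951 + 382*√2)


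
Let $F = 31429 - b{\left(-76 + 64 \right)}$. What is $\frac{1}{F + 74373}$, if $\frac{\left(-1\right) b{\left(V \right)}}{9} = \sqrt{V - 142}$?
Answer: $\frac{52901}{5597037839} - \frac{9 i \sqrt{154}}{11194075678} \approx 9.4516 \cdot 10^{-6} - 9.9773 \cdot 10^{-9} i$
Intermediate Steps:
$b{\left(V \right)} = - 9 \sqrt{-142 + V}$ ($b{\left(V \right)} = - 9 \sqrt{V - 142} = - 9 \sqrt{-142 + V}$)
$F = 31429 + 9 i \sqrt{154}$ ($F = 31429 - - 9 \sqrt{-142 + \left(-76 + 64\right)} = 31429 - - 9 \sqrt{-142 - 12} = 31429 - - 9 \sqrt{-154} = 31429 - - 9 i \sqrt{154} = 31429 + 9 i \sqrt{154} \approx 31429.0 + 111.69 i$)
$\frac{1}{F + 74373} = \frac{1}{\left(31429 + 9 i \sqrt{154}\right) + 74373} = \frac{1}{105802 + 9 i \sqrt{154}}$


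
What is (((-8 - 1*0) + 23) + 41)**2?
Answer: 3136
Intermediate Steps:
(((-8 - 1*0) + 23) + 41)**2 = (((-8 + 0) + 23) + 41)**2 = ((-8 + 23) + 41)**2 = (15 + 41)**2 = 56**2 = 3136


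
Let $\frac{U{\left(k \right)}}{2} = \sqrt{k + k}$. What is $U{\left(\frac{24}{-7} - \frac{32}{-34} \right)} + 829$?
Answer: $829 + \frac{8 i \sqrt{4403}}{119} \approx 829.0 + 4.4608 i$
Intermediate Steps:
$U{\left(k \right)} = 2 \sqrt{2} \sqrt{k}$ ($U{\left(k \right)} = 2 \sqrt{k + k} = 2 \sqrt{2 k} = 2 \sqrt{2} \sqrt{k}$)
$U{\left(\frac{24}{-7} - \frac{32}{-34} \right)} + 829 = 2 \sqrt{2} \sqrt{\frac{24}{-7} - \frac{32}{-34}} + 829 = 2 \sqrt{2} \sqrt{24 \left(- \frac{1}{7}\right) - - \frac{16}{17}} + 829 = 2 \sqrt{2} \sqrt{- \frac{24}{7} + \frac{16}{17}} + 829 = 2 \sqrt{2} \sqrt{- \frac{296}{119}} + 829 = 2 \sqrt{2} \frac{2 i \sqrt{8806}}{119} + 829 = \frac{8 i \sqrt{4403}}{119} + 829 = 829 + \frac{8 i \sqrt{4403}}{119}$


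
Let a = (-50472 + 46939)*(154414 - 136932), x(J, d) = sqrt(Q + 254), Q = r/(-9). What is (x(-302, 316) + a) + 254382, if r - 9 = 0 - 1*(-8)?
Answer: -61509524 + sqrt(2269)/3 ≈ -6.1510e+7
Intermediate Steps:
r = 17 (r = 9 + (0 - 1*(-8)) = 9 + (0 + 8) = 9 + 8 = 17)
Q = -17/9 (Q = 17/(-9) = 17*(-1/9) = -17/9 ≈ -1.8889)
x(J, d) = sqrt(2269)/3 (x(J, d) = sqrt(-17/9 + 254) = sqrt(2269/9) = sqrt(2269)/3)
a = -61763906 (a = -3533*17482 = -61763906)
(x(-302, 316) + a) + 254382 = (sqrt(2269)/3 - 61763906) + 254382 = (-61763906 + sqrt(2269)/3) + 254382 = -61509524 + sqrt(2269)/3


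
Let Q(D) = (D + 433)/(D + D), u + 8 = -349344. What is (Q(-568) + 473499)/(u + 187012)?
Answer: -537894999/184418240 ≈ -2.9167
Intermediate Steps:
u = -349352 (u = -8 - 349344 = -349352)
Q(D) = (433 + D)/(2*D) (Q(D) = (433 + D)/((2*D)) = (433 + D)*(1/(2*D)) = (433 + D)/(2*D))
(Q(-568) + 473499)/(u + 187012) = ((½)*(433 - 568)/(-568) + 473499)/(-349352 + 187012) = ((½)*(-1/568)*(-135) + 473499)/(-162340) = (135/1136 + 473499)*(-1/162340) = (537894999/1136)*(-1/162340) = -537894999/184418240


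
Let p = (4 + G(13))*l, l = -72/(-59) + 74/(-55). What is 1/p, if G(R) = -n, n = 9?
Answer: 649/406 ≈ 1.5985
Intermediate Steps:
l = -406/3245 (l = -72*(-1/59) + 74*(-1/55) = 72/59 - 74/55 = -406/3245 ≈ -0.12512)
G(R) = -9 (G(R) = -1*9 = -9)
p = 406/649 (p = (4 - 9)*(-406/3245) = -5*(-406/3245) = 406/649 ≈ 0.62558)
1/p = 1/(406/649) = 649/406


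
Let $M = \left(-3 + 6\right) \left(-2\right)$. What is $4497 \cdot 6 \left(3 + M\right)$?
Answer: $-80946$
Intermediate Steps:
$M = -6$ ($M = 3 \left(-2\right) = -6$)
$4497 \cdot 6 \left(3 + M\right) = 4497 \cdot 6 \left(3 - 6\right) = 4497 \cdot 6 \left(-3\right) = 4497 \left(-18\right) = -80946$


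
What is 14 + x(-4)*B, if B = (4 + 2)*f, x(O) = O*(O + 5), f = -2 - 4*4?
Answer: 446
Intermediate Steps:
f = -18 (f = -2 - 16 = -18)
x(O) = O*(5 + O)
B = -108 (B = (4 + 2)*(-18) = 6*(-18) = -108)
14 + x(-4)*B = 14 - 4*(5 - 4)*(-108) = 14 - 4*1*(-108) = 14 - 4*(-108) = 14 + 432 = 446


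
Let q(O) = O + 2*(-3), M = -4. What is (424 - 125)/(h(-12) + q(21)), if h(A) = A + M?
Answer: -299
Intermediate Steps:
h(A) = -4 + A (h(A) = A - 4 = -4 + A)
q(O) = -6 + O (q(O) = O - 6 = -6 + O)
(424 - 125)/(h(-12) + q(21)) = (424 - 125)/((-4 - 12) + (-6 + 21)) = 299/(-16 + 15) = 299/(-1) = 299*(-1) = -299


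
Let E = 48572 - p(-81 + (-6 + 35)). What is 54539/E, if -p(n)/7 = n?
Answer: 54539/48208 ≈ 1.1313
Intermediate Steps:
p(n) = -7*n
E = 48208 (E = 48572 - (-7)*(-81 + (-6 + 35)) = 48572 - (-7)*(-81 + 29) = 48572 - (-7)*(-52) = 48572 - 1*364 = 48572 - 364 = 48208)
54539/E = 54539/48208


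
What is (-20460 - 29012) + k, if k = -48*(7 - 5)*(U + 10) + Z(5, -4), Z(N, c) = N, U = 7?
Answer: -51099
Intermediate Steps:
k = -1627 (k = -48*(7 - 5)*(7 + 10) + 5 = -96*17 + 5 = -48*34 + 5 = -1632 + 5 = -1627)
(-20460 - 29012) + k = (-20460 - 29012) - 1627 = -49472 - 1627 = -51099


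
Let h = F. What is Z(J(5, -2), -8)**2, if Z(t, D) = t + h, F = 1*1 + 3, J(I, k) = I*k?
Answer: 36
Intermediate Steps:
F = 4 (F = 1 + 3 = 4)
h = 4
Z(t, D) = 4 + t (Z(t, D) = t + 4 = 4 + t)
Z(J(5, -2), -8)**2 = (4 + 5*(-2))**2 = (4 - 10)**2 = (-6)**2 = 36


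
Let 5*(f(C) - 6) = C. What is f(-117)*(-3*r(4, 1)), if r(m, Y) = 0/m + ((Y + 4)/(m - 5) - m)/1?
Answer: -2349/5 ≈ -469.80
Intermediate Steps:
f(C) = 6 + C/5
r(m, Y) = -m + (4 + Y)/(-5 + m) (r(m, Y) = 0 + ((4 + Y)/(-5 + m) - m)*1 = 0 + (-m + (4 + Y)/(-5 + m))*1 = 0 + (-m + (4 + Y)/(-5 + m)) = -m + (4 + Y)/(-5 + m))
f(-117)*(-3*r(4, 1)) = (6 + (⅕)*(-117))*(-3*(4 + 1 - 1*4² + 5*4)/(-5 + 4)) = (6 - 117/5)*(-3*(4 + 1 - 1*16 + 20)/(-1)) = -(-261)*(-(4 + 1 - 16 + 20))/5 = -(-261)*(-1*9)/5 = -(-261)*(-9)/5 = -87/5*27 = -2349/5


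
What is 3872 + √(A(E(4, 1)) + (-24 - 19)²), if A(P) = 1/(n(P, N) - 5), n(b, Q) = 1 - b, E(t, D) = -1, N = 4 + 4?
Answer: 3872 + √16638/3 ≈ 3915.0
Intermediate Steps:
N = 8
A(P) = 1/(-4 - P) (A(P) = 1/((1 - P) - 5) = 1/(-4 - P))
3872 + √(A(E(4, 1)) + (-24 - 19)²) = 3872 + √(-1/(4 - 1) + (-24 - 19)²) = 3872 + √(-1/3 + (-43)²) = 3872 + √(-1*⅓ + 1849) = 3872 + √(-⅓ + 1849) = 3872 + √(5546/3) = 3872 + √16638/3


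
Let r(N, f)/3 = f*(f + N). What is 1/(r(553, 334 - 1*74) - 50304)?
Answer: 1/583836 ≈ 1.7128e-6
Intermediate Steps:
r(N, f) = 3*f*(N + f) (r(N, f) = 3*(f*(f + N)) = 3*(f*(N + f)) = 3*f*(N + f))
1/(r(553, 334 - 1*74) - 50304) = 1/(3*(334 - 1*74)*(553 + (334 - 1*74)) - 50304) = 1/(3*(334 - 74)*(553 + (334 - 74)) - 50304) = 1/(3*260*(553 + 260) - 50304) = 1/(3*260*813 - 50304) = 1/(634140 - 50304) = 1/583836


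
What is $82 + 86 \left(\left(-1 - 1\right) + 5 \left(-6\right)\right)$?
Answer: $-2670$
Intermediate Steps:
$82 + 86 \left(\left(-1 - 1\right) + 5 \left(-6\right)\right) = 82 + 86 \left(-2 - 30\right) = 82 + 86 \left(-32\right) = 82 - 2752 = -2670$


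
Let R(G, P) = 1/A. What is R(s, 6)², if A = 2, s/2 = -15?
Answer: ¼ ≈ 0.25000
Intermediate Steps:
s = -30 (s = 2*(-15) = -30)
R(G, P) = ½ (R(G, P) = 1/2 = ½)
R(s, 6)² = (½)² = ¼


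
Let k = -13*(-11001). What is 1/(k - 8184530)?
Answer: -1/8041517 ≈ -1.2435e-7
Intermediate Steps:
k = 143013
1/(k - 8184530) = 1/(143013 - 8184530) = 1/(-8041517) = -1/8041517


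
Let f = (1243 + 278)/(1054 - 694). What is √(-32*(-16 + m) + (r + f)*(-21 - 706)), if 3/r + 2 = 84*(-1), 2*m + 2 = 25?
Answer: I*√2146477870/860 ≈ 53.872*I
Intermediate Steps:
m = 23/2 (m = -1 + (½)*25 = -1 + 25/2 = 23/2 ≈ 11.500)
r = -3/86 (r = 3/(-2 + 84*(-1)) = 3/(-2 - 84) = 3/(-86) = 3*(-1/86) = -3/86 ≈ -0.034884)
f = 169/40 (f = 1521/360 = 1521*(1/360) = 169/40 ≈ 4.2250)
√(-32*(-16 + m) + (r + f)*(-21 - 706)) = √(-32*(-16 + 23/2) + (-3/86 + 169/40)*(-21 - 706)) = √(-32*(-9/2) + (7207/1720)*(-727)) = √(144 - 5239489/1720) = √(-4991809/1720) = I*√2146477870/860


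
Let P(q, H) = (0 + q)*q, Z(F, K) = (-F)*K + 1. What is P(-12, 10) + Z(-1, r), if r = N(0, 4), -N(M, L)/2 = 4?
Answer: 137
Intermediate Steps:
N(M, L) = -8 (N(M, L) = -2*4 = -8)
r = -8
Z(F, K) = 1 - F*K (Z(F, K) = -F*K + 1 = 1 - F*K)
P(q, H) = q² (P(q, H) = q*q = q²)
P(-12, 10) + Z(-1, r) = (-12)² + (1 - 1*(-1)*(-8)) = 144 + (1 - 8) = 144 - 7 = 137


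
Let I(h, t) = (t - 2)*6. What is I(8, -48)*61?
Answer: -18300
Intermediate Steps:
I(h, t) = -12 + 6*t (I(h, t) = (-2 + t)*6 = -12 + 6*t)
I(8, -48)*61 = (-12 + 6*(-48))*61 = (-12 - 288)*61 = -300*61 = -18300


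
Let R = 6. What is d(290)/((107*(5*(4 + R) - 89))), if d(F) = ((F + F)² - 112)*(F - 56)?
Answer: -2017728/107 ≈ -18857.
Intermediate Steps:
d(F) = (-112 + 4*F²)*(-56 + F) (d(F) = ((2*F)² - 112)*(-56 + F) = (4*F² - 112)*(-56 + F) = (-112 + 4*F²)*(-56 + F))
d(290)/((107*(5*(4 + R) - 89))) = (6272 - 224*290² - 112*290 + 4*290³)/((107*(5*(4 + 6) - 89))) = (6272 - 224*84100 - 32480 + 4*24389000)/((107*(5*10 - 89))) = (6272 - 18838400 - 32480 + 97556000)/((107*(50 - 89))) = 78691392/((107*(-39))) = 78691392/(-4173) = 78691392*(-1/4173) = -2017728/107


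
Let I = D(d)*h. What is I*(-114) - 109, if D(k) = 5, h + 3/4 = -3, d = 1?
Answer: 4057/2 ≈ 2028.5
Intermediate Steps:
h = -15/4 (h = -¾ - 3 = -15/4 ≈ -3.7500)
I = -75/4 (I = 5*(-15/4) = -75/4 ≈ -18.750)
I*(-114) - 109 = -75/4*(-114) - 109 = 4275/2 - 109 = 4057/2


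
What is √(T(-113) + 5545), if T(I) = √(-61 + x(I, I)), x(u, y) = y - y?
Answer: √(5545 + I*√61) ≈ 74.465 + 0.0524*I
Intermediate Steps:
x(u, y) = 0
T(I) = I*√61 (T(I) = √(-61 + 0) = √(-61) = I*√61)
√(T(-113) + 5545) = √(I*√61 + 5545) = √(5545 + I*√61)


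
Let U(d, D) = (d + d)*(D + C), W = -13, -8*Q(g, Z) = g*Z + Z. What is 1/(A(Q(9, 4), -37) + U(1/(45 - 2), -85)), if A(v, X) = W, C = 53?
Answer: -43/623 ≈ -0.069021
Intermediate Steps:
Q(g, Z) = -Z/8 - Z*g/8 (Q(g, Z) = -(g*Z + Z)/8 = -(Z*g + Z)/8 = -(Z + Z*g)/8 = -Z/8 - Z*g/8)
A(v, X) = -13
U(d, D) = 2*d*(53 + D) (U(d, D) = (d + d)*(D + 53) = (2*d)*(53 + D) = 2*d*(53 + D))
1/(A(Q(9, 4), -37) + U(1/(45 - 2), -85)) = 1/(-13 + 2*(53 - 85)/(45 - 2)) = 1/(-13 + 2*(-32)/43) = 1/(-13 + 2*(1/43)*(-32)) = 1/(-13 - 64/43) = 1/(-623/43) = -43/623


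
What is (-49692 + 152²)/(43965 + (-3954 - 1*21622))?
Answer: -26588/18389 ≈ -1.4459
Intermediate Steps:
(-49692 + 152²)/(43965 + (-3954 - 1*21622)) = (-49692 + 23104)/(43965 + (-3954 - 21622)) = -26588/(43965 - 25576) = -26588/18389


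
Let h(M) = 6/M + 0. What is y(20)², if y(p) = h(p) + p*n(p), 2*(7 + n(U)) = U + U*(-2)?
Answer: 11539609/100 ≈ 1.1540e+5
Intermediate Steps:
h(M) = 6/M
n(U) = -7 - U/2 (n(U) = -7 + (U + U*(-2))/2 = -7 + (U - 2*U)/2 = -7 + (-U)/2 = -7 - U/2)
y(p) = 6/p + p*(-7 - p/2)
y(20)² = ((½)*(12 - 1*20²*(14 + 20))/20)² = ((½)*(1/20)*(12 - 1*400*34))² = ((½)*(1/20)*(12 - 13600))² = ((½)*(1/20)*(-13588))² = (-3397/10)² = 11539609/100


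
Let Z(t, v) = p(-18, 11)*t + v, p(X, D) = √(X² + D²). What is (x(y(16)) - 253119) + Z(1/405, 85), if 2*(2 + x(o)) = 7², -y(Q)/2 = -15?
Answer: -506023/2 + √445/405 ≈ -2.5301e+5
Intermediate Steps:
y(Q) = 30 (y(Q) = -2*(-15) = 30)
p(X, D) = √(D² + X²)
Z(t, v) = v + t*√445 (Z(t, v) = √(11² + (-18)²)*t + v = √(121 + 324)*t + v = √445*t + v = t*√445 + v = v + t*√445)
x(o) = 45/2 (x(o) = -2 + (½)*7² = -2 + (½)*49 = -2 + 49/2 = 45/2)
(x(y(16)) - 253119) + Z(1/405, 85) = (45/2 - 253119) + (85 + √445/405) = -506193/2 + (85 + √445/405) = -506023/2 + √445/405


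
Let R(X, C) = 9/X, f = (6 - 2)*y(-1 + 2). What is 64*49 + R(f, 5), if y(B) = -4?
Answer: 50167/16 ≈ 3135.4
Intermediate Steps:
f = -16 (f = (6 - 2)*(-4) = 4*(-4) = -16)
64*49 + R(f, 5) = 64*49 + 9/(-16) = 3136 + 9*(-1/16) = 3136 - 9/16 = 50167/16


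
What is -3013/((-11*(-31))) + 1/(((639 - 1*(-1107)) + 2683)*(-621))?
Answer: -8286982658/937889469 ≈ -8.8358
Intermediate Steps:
-3013/((-11*(-31))) + 1/(((639 - 1*(-1107)) + 2683)*(-621)) = -3013/341 - 1/621/((639 + 1107) + 2683) = -3013*1/341 - 1/621/(1746 + 2683) = -3013/341 - 1/621/4429 = -3013/341 + (1/4429)*(-1/621) = -3013/341 - 1/2750409 = -8286982658/937889469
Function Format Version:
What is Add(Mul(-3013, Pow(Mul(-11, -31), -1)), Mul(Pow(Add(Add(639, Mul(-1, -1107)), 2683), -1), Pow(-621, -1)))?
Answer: Rational(-8286982658, 937889469) ≈ -8.8358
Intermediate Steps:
Add(Mul(-3013, Pow(Mul(-11, -31), -1)), Mul(Pow(Add(Add(639, Mul(-1, -1107)), 2683), -1), Pow(-621, -1))) = Add(Mul(-3013, Pow(341, -1)), Mul(Pow(Add(Add(639, 1107), 2683), -1), Rational(-1, 621))) = Add(Mul(-3013, Rational(1, 341)), Mul(Pow(Add(1746, 2683), -1), Rational(-1, 621))) = Add(Rational(-3013, 341), Mul(Pow(4429, -1), Rational(-1, 621))) = Add(Rational(-3013, 341), Mul(Rational(1, 4429), Rational(-1, 621))) = Add(Rational(-3013, 341), Rational(-1, 2750409)) = Rational(-8286982658, 937889469)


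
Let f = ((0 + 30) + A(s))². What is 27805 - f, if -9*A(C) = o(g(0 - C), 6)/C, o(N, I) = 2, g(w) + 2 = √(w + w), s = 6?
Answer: 19615364/729 ≈ 26907.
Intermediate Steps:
g(w) = -2 + √2*√w (g(w) = -2 + √(w + w) = -2 + √(2*w) = -2 + √2*√w)
A(C) = -2/(9*C)
f = 654481/729 (f = ((0 + 30) - 2/9/6)² = (30 - 2/9*⅙)² = (30 - 1/27)² = (809/27)² = 654481/729 ≈ 897.78)
27805 - f = 27805 - 1*654481/729 = 27805 - 654481/729 = 19615364/729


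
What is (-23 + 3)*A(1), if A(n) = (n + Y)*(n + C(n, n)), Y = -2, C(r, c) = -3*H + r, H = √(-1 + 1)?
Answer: 40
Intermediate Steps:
H = 0 (H = √0 = 0)
C(r, c) = r (C(r, c) = -3*0 + r = 0 + r = r)
A(n) = 2*n*(-2 + n) (A(n) = (n - 2)*(n + n) = (-2 + n)*(2*n) = 2*n*(-2 + n))
(-23 + 3)*A(1) = (-23 + 3)*(2*1*(-2 + 1)) = -40*(-1) = -20*(-2) = 40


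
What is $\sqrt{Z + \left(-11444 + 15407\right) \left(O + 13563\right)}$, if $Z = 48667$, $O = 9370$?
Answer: $\sqrt{90932146} \approx 9535.8$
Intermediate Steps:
$\sqrt{Z + \left(-11444 + 15407\right) \left(O + 13563\right)} = \sqrt{48667 + \left(-11444 + 15407\right) \left(9370 + 13563\right)} = \sqrt{48667 + 3963 \cdot 22933} = \sqrt{48667 + 90883479} = \sqrt{90932146}$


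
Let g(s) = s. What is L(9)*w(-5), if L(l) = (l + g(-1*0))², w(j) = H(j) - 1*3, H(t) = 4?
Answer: 81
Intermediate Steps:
w(j) = 1 (w(j) = 4 - 1*3 = 4 - 3 = 1)
L(l) = l² (L(l) = (l - 1*0)² = (l + 0)² = l²)
L(9)*w(-5) = 9²*1 = 81*1 = 81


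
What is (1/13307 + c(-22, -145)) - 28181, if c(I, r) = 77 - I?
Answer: -373687173/13307 ≈ -28082.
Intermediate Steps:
(1/13307 + c(-22, -145)) - 28181 = (1/13307 + (77 - 1*(-22))) - 28181 = (1/13307 + (77 + 22)) - 28181 = (1/13307 + 99) - 28181 = 1317394/13307 - 28181 = -373687173/13307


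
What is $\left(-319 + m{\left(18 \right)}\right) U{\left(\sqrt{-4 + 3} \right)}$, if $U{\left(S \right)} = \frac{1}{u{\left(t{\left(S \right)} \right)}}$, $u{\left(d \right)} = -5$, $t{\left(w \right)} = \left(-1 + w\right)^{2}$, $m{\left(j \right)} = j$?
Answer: $\frac{301}{5} \approx 60.2$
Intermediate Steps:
$U{\left(S \right)} = - \frac{1}{5}$ ($U{\left(S \right)} = \frac{1}{-5} = - \frac{1}{5}$)
$\left(-319 + m{\left(18 \right)}\right) U{\left(\sqrt{-4 + 3} \right)} = \left(-319 + 18\right) \left(- \frac{1}{5}\right) = \left(-301\right) \left(- \frac{1}{5}\right) = \frac{301}{5}$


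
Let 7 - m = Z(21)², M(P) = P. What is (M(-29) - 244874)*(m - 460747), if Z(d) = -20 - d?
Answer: 113248290163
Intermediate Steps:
m = -1674 (m = 7 - (-20 - 1*21)² = 7 - (-20 - 21)² = 7 - 1*(-41)² = 7 - 1*1681 = 7 - 1681 = -1674)
(M(-29) - 244874)*(m - 460747) = (-29 - 244874)*(-1674 - 460747) = -244903*(-462421) = 113248290163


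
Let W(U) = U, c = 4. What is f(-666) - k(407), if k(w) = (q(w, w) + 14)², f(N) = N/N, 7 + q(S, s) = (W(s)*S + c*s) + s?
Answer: -28120271480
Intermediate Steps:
q(S, s) = -7 + 5*s + S*s (q(S, s) = -7 + ((s*S + 4*s) + s) = -7 + ((S*s + 4*s) + s) = -7 + ((4*s + S*s) + s) = -7 + (5*s + S*s) = -7 + 5*s + S*s)
f(N) = 1
k(w) = (7 + w² + 5*w)² (k(w) = ((-7 + 5*w + w*w) + 14)² = ((-7 + 5*w + w²) + 14)² = ((-7 + w² + 5*w) + 14)² = (7 + w² + 5*w)²)
f(-666) - k(407) = 1 - (7 + 407² + 5*407)² = 1 - (7 + 165649 + 2035)² = 1 - 1*167691² = 1 - 1*28120271481 = 1 - 28120271481 = -28120271480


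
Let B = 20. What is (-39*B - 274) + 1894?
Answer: 840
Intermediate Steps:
(-39*B - 274) + 1894 = (-39*20 - 274) + 1894 = (-780 - 274) + 1894 = -1054 + 1894 = 840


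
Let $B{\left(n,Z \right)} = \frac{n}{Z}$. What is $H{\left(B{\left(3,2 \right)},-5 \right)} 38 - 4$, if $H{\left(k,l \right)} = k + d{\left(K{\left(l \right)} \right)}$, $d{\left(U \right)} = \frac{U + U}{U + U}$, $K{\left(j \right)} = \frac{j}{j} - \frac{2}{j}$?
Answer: $91$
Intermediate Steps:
$K{\left(j \right)} = 1 - \frac{2}{j}$
$d{\left(U \right)} = 1$ ($d{\left(U \right)} = \frac{2 U}{2 U} = 2 U \frac{1}{2 U} = 1$)
$H{\left(k,l \right)} = 1 + k$ ($H{\left(k,l \right)} = k + 1 = 1 + k$)
$H{\left(B{\left(3,2 \right)},-5 \right)} 38 - 4 = \left(1 + \frac{3}{2}\right) 38 - 4 = \frac{5}{2} \cdot 38 - 4 = 95 - 4 = 91$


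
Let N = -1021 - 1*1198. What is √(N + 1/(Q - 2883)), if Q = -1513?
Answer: 5*I*√428817711/2198 ≈ 47.106*I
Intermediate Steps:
N = -2219 (N = -1021 - 1198 = -2219)
√(N + 1/(Q - 2883)) = √(-2219 + 1/(-1513 - 2883)) = √(-2219 + 1/(-4396)) = √(-2219 - 1/4396) = √(-9754725/4396) = 5*I*√428817711/2198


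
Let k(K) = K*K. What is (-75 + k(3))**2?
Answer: 4356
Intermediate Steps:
k(K) = K**2
(-75 + k(3))**2 = (-75 + 3**2)**2 = (-75 + 9)**2 = (-66)**2 = 4356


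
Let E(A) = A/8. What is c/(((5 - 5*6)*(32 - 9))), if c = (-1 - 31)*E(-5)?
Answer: -4/115 ≈ -0.034783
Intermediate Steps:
E(A) = A/8 (E(A) = A*(⅛) = A/8)
c = 20 (c = (-1 - 31)*((⅛)*(-5)) = -32*(-5/8) = 20)
c/(((5 - 5*6)*(32 - 9))) = 20/(((5 - 5*6)*(32 - 9))) = 20/(((5 - 30)*23)) = 20/((-25*23)) = 20/(-575) = 20*(-1/575) = -4/115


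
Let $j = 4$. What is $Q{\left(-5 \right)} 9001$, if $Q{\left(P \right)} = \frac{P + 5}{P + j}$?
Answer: $0$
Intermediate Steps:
$Q{\left(P \right)} = \frac{5 + P}{4 + P}$ ($Q{\left(P \right)} = \frac{P + 5}{P + 4} = \frac{5 + P}{4 + P}$)
$Q{\left(-5 \right)} 9001 = \frac{5 - 5}{4 - 5} \cdot 9001 = \frac{1}{-1} \cdot 0 \cdot 9001 = \left(-1\right) 0 \cdot 9001 = 0 \cdot 9001 = 0$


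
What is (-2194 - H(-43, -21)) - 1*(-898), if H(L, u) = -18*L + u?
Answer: -2049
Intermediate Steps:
H(L, u) = u - 18*L
(-2194 - H(-43, -21)) - 1*(-898) = (-2194 - (-21 - 18*(-43))) - 1*(-898) = (-2194 - (-21 + 774)) + 898 = (-2194 - 1*753) + 898 = (-2194 - 753) + 898 = -2947 + 898 = -2049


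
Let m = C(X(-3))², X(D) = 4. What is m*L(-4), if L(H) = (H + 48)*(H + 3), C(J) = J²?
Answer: -11264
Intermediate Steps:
L(H) = (3 + H)*(48 + H) (L(H) = (48 + H)*(3 + H) = (3 + H)*(48 + H))
m = 256 (m = (4²)² = 16² = 256)
m*L(-4) = 256*(144 + (-4)² + 51*(-4)) = 256*(144 + 16 - 204) = 256*(-44) = -11264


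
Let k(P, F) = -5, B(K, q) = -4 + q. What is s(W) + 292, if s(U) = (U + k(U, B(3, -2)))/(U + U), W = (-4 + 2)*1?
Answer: 1175/4 ≈ 293.75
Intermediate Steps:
W = -2 (W = -2*1 = -2)
s(U) = (-5 + U)/(2*U) (s(U) = (U - 5)/(U + U) = (-5 + U)/((2*U)) = (-5 + U)*(1/(2*U)) = (-5 + U)/(2*U))
s(W) + 292 = (1/2)*(-5 - 2)/(-2) + 292 = (1/2)*(-1/2)*(-7) + 292 = 7/4 + 292 = 1175/4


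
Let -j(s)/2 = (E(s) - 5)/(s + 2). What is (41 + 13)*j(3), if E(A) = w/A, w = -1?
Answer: 576/5 ≈ 115.20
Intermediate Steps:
E(A) = -1/A
j(s) = -2*(-5 - 1/s)/(2 + s) (j(s) = -2*(-1/s - 5)/(s + 2) = -2*(-5 - 1/s)/(2 + s))
(41 + 13)*j(3) = (41 + 13)*(2*(1 + 5*3)/(3*(2 + 3))) = 54*(2*(1/3)*(1 + 15)/5) = 54*(2*(1/3)*(1/5)*16) = 54*(32/15) = 576/5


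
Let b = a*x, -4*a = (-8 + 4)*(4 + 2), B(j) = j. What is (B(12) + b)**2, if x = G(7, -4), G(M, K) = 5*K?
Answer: 11664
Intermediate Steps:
a = 6 (a = -(-8 + 4)*(4 + 2)/4 = -(-1)*6 = -1/4*(-24) = 6)
x = -20 (x = 5*(-4) = -20)
b = -120 (b = 6*(-20) = -120)
(B(12) + b)**2 = (12 - 120)**2 = (-108)**2 = 11664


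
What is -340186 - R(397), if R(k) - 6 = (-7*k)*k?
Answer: 763071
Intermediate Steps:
R(k) = 6 - 7*k**2 (R(k) = 6 + (-7*k)*k = 6 - 7*k**2)
-340186 - R(397) = -340186 - (6 - 7*397**2) = -340186 - (6 - 7*157609) = -340186 - (6 - 1103263) = -340186 - 1*(-1103257) = -340186 + 1103257 = 763071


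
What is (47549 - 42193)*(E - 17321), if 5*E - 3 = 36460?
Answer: -268560552/5 ≈ -5.3712e+7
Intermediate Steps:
E = 36463/5 (E = ⅗ + (⅕)*36460 = ⅗ + 7292 = 36463/5 ≈ 7292.6)
(47549 - 42193)*(E - 17321) = (47549 - 42193)*(36463/5 - 17321) = 5356*(-50142/5) = -268560552/5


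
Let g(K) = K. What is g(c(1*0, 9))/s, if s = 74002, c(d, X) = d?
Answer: 0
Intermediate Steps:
g(c(1*0, 9))/s = (1*0)/74002 = 0*(1/74002) = 0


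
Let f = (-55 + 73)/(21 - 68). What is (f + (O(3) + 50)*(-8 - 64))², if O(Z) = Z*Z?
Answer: 39869706276/2209 ≈ 1.8049e+7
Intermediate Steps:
O(Z) = Z²
f = -18/47 (f = 18/(-47) = 18*(-1/47) = -18/47 ≈ -0.38298)
(f + (O(3) + 50)*(-8 - 64))² = (-18/47 + (3² + 50)*(-8 - 64))² = (-18/47 + (9 + 50)*(-72))² = (-18/47 + 59*(-72))² = (-18/47 - 4248)² = (-199674/47)² = 39869706276/2209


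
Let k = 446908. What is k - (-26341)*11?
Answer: 736659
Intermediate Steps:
k - (-26341)*11 = 446908 - (-26341)*11 = 446908 - 1*(-289751) = 446908 + 289751 = 736659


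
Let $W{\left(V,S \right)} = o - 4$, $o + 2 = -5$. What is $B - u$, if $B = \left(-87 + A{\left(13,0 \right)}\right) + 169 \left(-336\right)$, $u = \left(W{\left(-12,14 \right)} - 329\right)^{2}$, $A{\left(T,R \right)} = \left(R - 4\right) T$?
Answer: $-172523$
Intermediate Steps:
$o = -7$ ($o = -2 - 5 = -7$)
$A{\left(T,R \right)} = T \left(-4 + R\right)$ ($A{\left(T,R \right)} = \left(-4 + R\right) T = T \left(-4 + R\right)$)
$W{\left(V,S \right)} = -11$ ($W{\left(V,S \right)} = -7 - 4 = -11$)
$u = 115600$ ($u = \left(-11 - 329\right)^{2} = \left(-340\right)^{2} = 115600$)
$B = -56923$ ($B = \left(-87 + 13 \left(-4 + 0\right)\right) + 169 \left(-336\right) = \left(-87 + 13 \left(-4\right)\right) - 56784 = \left(-87 - 52\right) - 56784 = -139 - 56784 = -56923$)
$B - u = -56923 - 115600 = -172523$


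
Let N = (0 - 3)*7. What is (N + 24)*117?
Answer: 351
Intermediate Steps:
N = -21 (N = -3*7 = -21)
(N + 24)*117 = (-21 + 24)*117 = 3*117 = 351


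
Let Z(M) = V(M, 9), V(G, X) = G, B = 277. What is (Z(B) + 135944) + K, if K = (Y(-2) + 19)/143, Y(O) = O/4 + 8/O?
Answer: 38959235/286 ≈ 1.3622e+5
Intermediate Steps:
Z(M) = M
Y(O) = 8/O + O/4 (Y(O) = O*(¼) + 8/O = O/4 + 8/O = 8/O + O/4)
K = 29/286 (K = ((8/(-2) + (¼)*(-2)) + 19)/143 = ((8*(-½) - ½) + 19)*(1/143) = ((-4 - ½) + 19)*(1/143) = (-9/2 + 19)*(1/143) = (29/2)*(1/143) = 29/286 ≈ 0.10140)
(Z(B) + 135944) + K = (277 + 135944) + 29/286 = 136221 + 29/286 = 38959235/286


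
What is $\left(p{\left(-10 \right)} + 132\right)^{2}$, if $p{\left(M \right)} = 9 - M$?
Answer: $22801$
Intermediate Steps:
$\left(p{\left(-10 \right)} + 132\right)^{2} = \left(\left(9 - -10\right) + 132\right)^{2} = \left(\left(9 + 10\right) + 132\right)^{2} = \left(19 + 132\right)^{2} = 151^{2} = 22801$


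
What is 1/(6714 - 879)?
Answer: 1/5835 ≈ 0.00017138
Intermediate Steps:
1/(6714 - 879) = 1/5835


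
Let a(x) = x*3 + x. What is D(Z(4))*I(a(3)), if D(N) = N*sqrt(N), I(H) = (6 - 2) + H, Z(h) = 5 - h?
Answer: 16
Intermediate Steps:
a(x) = 4*x (a(x) = 3*x + x = 4*x)
I(H) = 4 + H
D(N) = N**(3/2)
D(Z(4))*I(a(3)) = (5 - 1*4)**(3/2)*(4 + 4*3) = (5 - 4)**(3/2)*(4 + 12) = 1**(3/2)*16 = 1*16 = 16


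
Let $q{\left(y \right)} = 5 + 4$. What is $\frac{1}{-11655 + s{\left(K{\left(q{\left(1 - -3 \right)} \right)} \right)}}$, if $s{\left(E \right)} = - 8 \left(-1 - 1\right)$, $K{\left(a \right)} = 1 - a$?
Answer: $- \frac{1}{11639} \approx -8.5918 \cdot 10^{-5}$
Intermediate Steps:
$q{\left(y \right)} = 9$
$s{\left(E \right)} = 16$ ($s{\left(E \right)} = \left(-8\right) \left(-2\right) = 16$)
$\frac{1}{-11655 + s{\left(K{\left(q{\left(1 - -3 \right)} \right)} \right)}} = \frac{1}{-11655 + 16} = \frac{1}{-11639} = - \frac{1}{11639}$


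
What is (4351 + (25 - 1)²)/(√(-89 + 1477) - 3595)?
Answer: -1362505/994049 - 758*√347/994049 ≈ -1.3849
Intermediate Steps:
(4351 + (25 - 1)²)/(√(-89 + 1477) - 3595) = (4351 + 24²)/(√1388 - 3595) = (4351 + 576)/(2*√347 - 3595) = 4927/(-3595 + 2*√347)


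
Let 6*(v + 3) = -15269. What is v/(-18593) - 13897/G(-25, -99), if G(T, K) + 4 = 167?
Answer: -1547829745/18183954 ≈ -85.121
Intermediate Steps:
v = -15287/6 (v = -3 + (1/6)*(-15269) = -3 - 15269/6 = -15287/6 ≈ -2547.8)
G(T, K) = 163 (G(T, K) = -4 + 167 = 163)
v/(-18593) - 13897/G(-25, -99) = -15287/6/(-18593) - 13897/163 = -15287/6*(-1/18593) - 13897*1/163 = 15287/111558 - 13897/163 = -1547829745/18183954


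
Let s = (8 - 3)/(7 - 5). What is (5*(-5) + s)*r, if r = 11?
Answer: -495/2 ≈ -247.50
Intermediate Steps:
s = 5/2 ≈ 2.5000
(5*(-5) + s)*r = (5*(-5) + 5/2)*11 = (-25 + 5/2)*11 = -45/2*11 = -495/2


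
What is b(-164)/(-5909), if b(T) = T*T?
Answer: -26896/5909 ≈ -4.5517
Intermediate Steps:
b(T) = T²
b(-164)/(-5909) = (-164)²/(-5909) = 26896*(-1/5909) = -26896/5909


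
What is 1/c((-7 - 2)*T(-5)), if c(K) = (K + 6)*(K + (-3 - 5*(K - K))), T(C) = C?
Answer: 1/2142 ≈ 0.00046685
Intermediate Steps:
c(K) = (-3 + K)*(6 + K) (c(K) = (6 + K)*(K + (-3 - 5*0)) = (6 + K)*(K + (-3 + 0)) = (6 + K)*(K - 3) = (6 + K)*(-3 + K) = (-3 + K)*(6 + K))
1/c((-7 - 2)*T(-5)) = 1/(-18 + ((-7 - 2)*(-5))² + 3*((-7 - 2)*(-5))) = 1/(-18 + (-9*(-5))² + 3*(-9*(-5))) = 1/(-18 + 45² + 3*45) = 1/(-18 + 2025 + 135) = 1/2142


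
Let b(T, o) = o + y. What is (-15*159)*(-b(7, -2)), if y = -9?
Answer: -26235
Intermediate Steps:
b(T, o) = -9 + o (b(T, o) = o - 9 = -9 + o)
(-15*159)*(-b(7, -2)) = (-15*159)*(-(-9 - 2)) = -(-2385)*(-11) = -2385*11 = -26235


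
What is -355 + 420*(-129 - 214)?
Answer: -144415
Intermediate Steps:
-355 + 420*(-129 - 214) = -355 + 420*(-343) = -355 - 144060 = -144415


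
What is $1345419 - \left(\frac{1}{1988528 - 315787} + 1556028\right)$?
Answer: $- \frac{352294309270}{1672741} \approx -2.1061 \cdot 10^{5}$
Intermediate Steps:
$1345419 - \left(\frac{1}{1988528 - 315787} + 1556028\right) = 1345419 - \left(\frac{1}{1672741} + 1556028\right) = 1345419 - \frac{2602831832749}{1672741} = - \frac{352294309270}{1672741}$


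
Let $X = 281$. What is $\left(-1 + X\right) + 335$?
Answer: $615$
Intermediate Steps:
$\left(-1 + X\right) + 335 = \left(-1 + 281\right) + 335 = 280 + 335 = 615$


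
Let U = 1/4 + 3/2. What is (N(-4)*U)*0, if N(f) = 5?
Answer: 0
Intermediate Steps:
U = 7/4 (U = 1*(¼) + 3*(½) = ¼ + 3/2 = 7/4 ≈ 1.7500)
(N(-4)*U)*0 = (5*(7/4))*0 = (35/4)*0 = 0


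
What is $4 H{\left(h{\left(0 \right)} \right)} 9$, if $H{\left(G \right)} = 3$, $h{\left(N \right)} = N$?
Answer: $108$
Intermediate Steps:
$4 H{\left(h{\left(0 \right)} \right)} 9 = 4 \cdot 3 \cdot 9 = 12 \cdot 9 = 108$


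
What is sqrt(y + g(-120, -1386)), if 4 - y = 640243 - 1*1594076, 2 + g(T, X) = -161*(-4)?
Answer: sqrt(954479) ≈ 976.97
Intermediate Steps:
g(T, X) = 642 (g(T, X) = -2 - 161*(-4) = -2 + 644 = 642)
y = 953837 (y = 4 - (640243 - 1*1594076) = 4 - (640243 - 1594076) = 4 - 1*(-953833) = 4 + 953833 = 953837)
sqrt(y + g(-120, -1386)) = sqrt(953837 + 642) = sqrt(954479)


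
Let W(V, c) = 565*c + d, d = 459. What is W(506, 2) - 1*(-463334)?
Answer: 464923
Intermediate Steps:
W(V, c) = 459 + 565*c (W(V, c) = 565*c + 459 = 459 + 565*c)
W(506, 2) - 1*(-463334) = (459 + 565*2) - 1*(-463334) = (459 + 1130) + 463334 = 1589 + 463334 = 464923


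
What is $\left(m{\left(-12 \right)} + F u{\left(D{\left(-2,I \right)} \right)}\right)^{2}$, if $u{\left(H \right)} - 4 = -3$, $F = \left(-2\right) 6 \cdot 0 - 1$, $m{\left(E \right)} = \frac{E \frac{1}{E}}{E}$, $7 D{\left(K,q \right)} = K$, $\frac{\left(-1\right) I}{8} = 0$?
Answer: $\frac{169}{144} \approx 1.1736$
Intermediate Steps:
$I = 0$ ($I = \left(-8\right) 0 = 0$)
$D{\left(K,q \right)} = \frac{K}{7}$
$m{\left(E \right)} = \frac{1}{E}$ ($m{\left(E \right)} = 1 \frac{1}{E} = \frac{1}{E}$)
$F = -1$ ($F = \left(-12\right) 0 - 1 = 0 - 1 = -1$)
$u{\left(H \right)} = 1$ ($u{\left(H \right)} = 4 - 3 = 1$)
$\left(m{\left(-12 \right)} + F u{\left(D{\left(-2,I \right)} \right)}\right)^{2} = \left(\frac{1}{-12} - 1\right)^{2} = \left(- \frac{1}{12} - 1\right)^{2} = \left(- \frac{13}{12}\right)^{2} = \frac{169}{144}$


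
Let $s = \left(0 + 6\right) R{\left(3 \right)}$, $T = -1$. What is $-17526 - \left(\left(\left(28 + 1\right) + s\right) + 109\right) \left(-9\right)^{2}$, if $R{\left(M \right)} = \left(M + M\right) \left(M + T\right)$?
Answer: $-34536$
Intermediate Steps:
$R{\left(M \right)} = 2 M \left(-1 + M\right)$ ($R{\left(M \right)} = \left(M + M\right) \left(M - 1\right) = 2 M \left(-1 + M\right)$)
$s = 72$ ($s = \left(0 + 6\right) 2 \cdot 3 \left(-1 + 3\right) = 6 \cdot 2 \cdot 3 \cdot 2 = 6 \cdot 12 = 72$)
$-17526 - \left(\left(\left(28 + 1\right) + s\right) + 109\right) \left(-9\right)^{2} = -17526 - \left(\left(\left(28 + 1\right) + 72\right) + 109\right) \left(-9\right)^{2} = -17526 - \left(\left(29 + 72\right) + 109\right) 81 = -17526 - \left(101 + 109\right) 81 = -17526 - 210 \cdot 81 = -17526 - 17010 = -34536$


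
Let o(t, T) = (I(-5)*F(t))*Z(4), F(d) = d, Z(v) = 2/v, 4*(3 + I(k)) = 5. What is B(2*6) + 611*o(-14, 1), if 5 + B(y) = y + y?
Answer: 30015/4 ≈ 7503.8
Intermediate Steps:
I(k) = -7/4 (I(k) = -3 + (¼)*5 = -3 + 5/4 = -7/4)
B(y) = -5 + 2*y (B(y) = -5 + (y + y) = -5 + 2*y)
o(t, T) = -7*t/8 (o(t, T) = (-7*t/4)*(2/4) = (-7*t/4)*(2*(¼)) = -7*t/4*(½) = -7*t/8)
B(2*6) + 611*o(-14, 1) = (-5 + 2*(2*6)) + 611*(-7/8*(-14)) = (-5 + 2*12) + 611*(49/4) = (-5 + 24) + 29939/4 = 19 + 29939/4 = 30015/4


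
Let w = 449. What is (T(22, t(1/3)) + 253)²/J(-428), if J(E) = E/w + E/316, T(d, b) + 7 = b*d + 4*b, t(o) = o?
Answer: -20704280816/736695 ≈ -28104.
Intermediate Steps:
T(d, b) = -7 + 4*b + b*d (T(d, b) = -7 + (b*d + 4*b) = -7 + (4*b + b*d) = -7 + 4*b + b*d)
J(E) = 765*E/141884 (J(E) = E/449 + E/316 = 765*E/141884)
(T(22, t(1/3)) + 253)²/J(-428) = ((-7 + 4/3 + 22/3) + 253)²/(((765/141884)*(-428))) = ((-7 + 4*(⅓) + (⅓)*22) + 253)²/(-81855/35471) = ((-7 + 4/3 + 22/3) + 253)²*(-35471/81855) = (5/3 + 253)²*(-35471/81855) = (764/3)²*(-35471/81855) = (583696/9)*(-35471/81855) = -20704280816/736695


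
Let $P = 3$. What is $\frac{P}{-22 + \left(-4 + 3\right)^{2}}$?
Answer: $- \frac{1}{7} \approx -0.14286$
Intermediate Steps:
$\frac{P}{-22 + \left(-4 + 3\right)^{2}} = \frac{1}{-22 + \left(-4 + 3\right)^{2}} \cdot 3 = \frac{1}{-22 + \left(-1\right)^{2}} \cdot 3 = \frac{1}{-22 + 1} \cdot 3 = \frac{1}{-21} \cdot 3 = \left(- \frac{1}{21}\right) 3 = - \frac{1}{7}$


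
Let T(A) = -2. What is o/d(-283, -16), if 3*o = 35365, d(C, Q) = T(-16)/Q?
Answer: 282920/3 ≈ 94307.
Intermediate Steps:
d(C, Q) = -2/Q
o = 35365/3 (o = (⅓)*35365 = 35365/3 ≈ 11788.)
o/d(-283, -16) = 35365/(3*((-2/(-16)))) = 35365/(3*((-2*(-1/16)))) = 35365/(3*(⅛)) = (35365/3)*8 = 282920/3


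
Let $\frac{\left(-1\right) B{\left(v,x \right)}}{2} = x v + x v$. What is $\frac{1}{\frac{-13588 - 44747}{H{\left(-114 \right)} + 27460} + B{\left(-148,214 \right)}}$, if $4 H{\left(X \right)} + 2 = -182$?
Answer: $\frac{9138}{1157655499} \approx 7.8935 \cdot 10^{-6}$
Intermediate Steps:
$H{\left(X \right)} = -46$ ($H{\left(X \right)} = - \frac{1}{2} + \frac{1}{4} \left(-182\right) = - \frac{1}{2} - \frac{91}{2} = -46$)
$B{\left(v,x \right)} = - 4 v x$ ($B{\left(v,x \right)} = - 2 \left(x v + x v\right) = - 2 \left(v x + v x\right) = - 2 \cdot 2 v x = - 4 v x$)
$\frac{1}{\frac{-13588 - 44747}{H{\left(-114 \right)} + 27460} + B{\left(-148,214 \right)}} = \frac{1}{\frac{-13588 - 44747}{-46 + 27460} - \left(-592\right) 214} = \frac{1}{- \frac{58335}{27414} + 126688} = \frac{1}{\left(-58335\right) \frac{1}{27414} + 126688} = \frac{1}{- \frac{19445}{9138} + 126688} = \frac{1}{\frac{1157655499}{9138}} = \frac{9138}{1157655499}$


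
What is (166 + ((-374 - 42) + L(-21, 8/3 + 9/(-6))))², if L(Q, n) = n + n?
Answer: 552049/9 ≈ 61339.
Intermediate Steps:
L(Q, n) = 2*n
(166 + ((-374 - 42) + L(-21, 8/3 + 9/(-6))))² = (166 + ((-374 - 42) + 2*(8/3 + 9/(-6))))² = (166 + (-416 + 2*(8*(⅓) + 9*(-⅙))))² = (166 + (-416 + 2*(8/3 - 3/2)))² = (166 + (-416 + 2*(7/6)))² = (166 + (-416 + 7/3))² = (166 - 1241/3)² = (-743/3)² = 552049/9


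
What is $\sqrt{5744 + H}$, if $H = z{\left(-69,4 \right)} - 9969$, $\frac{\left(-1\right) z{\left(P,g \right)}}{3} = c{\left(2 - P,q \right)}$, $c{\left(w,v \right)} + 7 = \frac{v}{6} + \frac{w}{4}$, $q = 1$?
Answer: $\frac{i \sqrt{17031}}{2} \approx 65.251 i$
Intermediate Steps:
$c{\left(w,v \right)} = -7 + \frac{w}{4} + \frac{v}{6}$ ($c{\left(w,v \right)} = -7 + \left(\frac{v}{6} + \frac{w}{4}\right) = -7 + \left(\frac{w}{4} + \frac{v}{6}\right) = -7 + \frac{w}{4} + \frac{v}{6}$)
$z{\left(P,g \right)} = 19 + \frac{3 P}{4}$ ($z{\left(P,g \right)} = - 3 \left(-7 + \frac{2 - P}{4} + \frac{1}{6} \cdot 1\right) = - 3 \left(-7 - \left(- \frac{1}{2} + \frac{P}{4}\right) + \frac{1}{6}\right) = - 3 \left(- \frac{19}{3} - \frac{P}{4}\right) = 19 + \frac{3 P}{4}$)
$H = - \frac{40007}{4}$ ($H = \left(19 + \frac{3}{4} \left(-69\right)\right) - 9969 = \left(19 - \frac{207}{4}\right) - 9969 = - \frac{131}{4} - 9969 = - \frac{40007}{4} \approx -10002.0$)
$\sqrt{5744 + H} = \sqrt{5744 - \frac{40007}{4}} = \sqrt{- \frac{17031}{4}} = \frac{i \sqrt{17031}}{2}$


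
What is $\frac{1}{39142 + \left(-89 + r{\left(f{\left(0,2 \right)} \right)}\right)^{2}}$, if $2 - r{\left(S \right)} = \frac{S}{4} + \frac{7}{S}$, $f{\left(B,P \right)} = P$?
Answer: $\frac{1}{47423} \approx 2.1087 \cdot 10^{-5}$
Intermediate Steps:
$r{\left(S \right)} = 2 - \frac{7}{S} - \frac{S}{4}$ ($r{\left(S \right)} = 2 - \left(\frac{S}{4} + \frac{7}{S}\right) = 2 - \left(\frac{7}{S} + \frac{S}{4}\right) = 2 - \frac{7}{S} - \frac{S}{4}$)
$\frac{1}{39142 + \left(-89 + r{\left(f{\left(0,2 \right)} \right)}\right)^{2}} = \frac{1}{39142 + \left(-89 - \left(- \frac{3}{2} + \frac{7}{2}\right)\right)^{2}} = \frac{1}{39142 + \left(-89 - 2\right)^{2}} = \frac{1}{39142 + \left(-91\right)^{2}} = \frac{1}{39142 + 8281} = \frac{1}{47423}$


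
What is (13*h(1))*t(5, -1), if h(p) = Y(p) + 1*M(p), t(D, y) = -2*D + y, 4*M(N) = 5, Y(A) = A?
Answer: -1287/4 ≈ -321.75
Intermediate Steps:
M(N) = 5/4 (M(N) = (1/4)*5 = 5/4)
t(D, y) = y - 2*D
h(p) = 5/4 + p (h(p) = p + 1*(5/4) = p + 5/4 = 5/4 + p)
(13*h(1))*t(5, -1) = (13*(5/4 + 1))*(-1 - 2*5) = (13*(9/4))*(-1 - 10) = (117/4)*(-11) = -1287/4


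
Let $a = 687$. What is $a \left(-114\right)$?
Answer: $-78318$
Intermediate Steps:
$a \left(-114\right) = 687 \left(-114\right) = -78318$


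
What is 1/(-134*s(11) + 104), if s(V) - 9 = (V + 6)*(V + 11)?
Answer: -1/51218 ≈ -1.9524e-5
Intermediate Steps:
s(V) = 9 + (6 + V)*(11 + V) (s(V) = 9 + (V + 6)*(V + 11) = 9 + (6 + V)*(11 + V))
1/(-134*s(11) + 104) = 1/(-134*(75 + 11² + 17*11) + 104) = 1/(-134*(75 + 121 + 187) + 104) = 1/(-134*383 + 104) = 1/(-51322 + 104) = 1/(-51218) = -1/51218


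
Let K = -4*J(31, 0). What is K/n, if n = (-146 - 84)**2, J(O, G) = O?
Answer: -31/13225 ≈ -0.0023440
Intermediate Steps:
n = 52900 (n = (-230)**2 = 52900)
K = -124 (K = -4*31 = -124)
K/n = -124/52900 = -124*1/52900 = -31/13225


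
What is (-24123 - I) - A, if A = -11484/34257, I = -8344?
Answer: -180176573/11419 ≈ -15779.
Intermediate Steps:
A = -3828/11419 (A = -11484*1/34257 = -3828/11419 ≈ -0.33523)
(-24123 - I) - A = (-24123 - 1*(-8344)) - 1*(-3828/11419) = (-24123 + 8344) + 3828/11419 = -15779 + 3828/11419 = -180176573/11419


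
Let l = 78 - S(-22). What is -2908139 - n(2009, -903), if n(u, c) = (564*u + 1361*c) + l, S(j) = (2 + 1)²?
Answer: -2812301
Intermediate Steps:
S(j) = 9 (S(j) = 3² = 9)
l = 69 (l = 78 - 1*9 = 78 - 9 = 69)
n(u, c) = 69 + 564*u + 1361*c (n(u, c) = (564*u + 1361*c) + 69 = 69 + 564*u + 1361*c)
-2908139 - n(2009, -903) = -2908139 - (69 + 564*2009 + 1361*(-903)) = -2908139 - (69 + 1133076 - 1228983) = -2908139 - 1*(-95838) = -2908139 + 95838 = -2812301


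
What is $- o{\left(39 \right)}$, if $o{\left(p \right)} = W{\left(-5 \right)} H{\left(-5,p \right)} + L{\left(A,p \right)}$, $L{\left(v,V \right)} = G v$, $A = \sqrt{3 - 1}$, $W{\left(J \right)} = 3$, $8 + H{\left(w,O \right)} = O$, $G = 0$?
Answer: $-93$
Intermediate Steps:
$H{\left(w,O \right)} = -8 + O$
$A = \sqrt{2} \approx 1.4142$
$L{\left(v,V \right)} = 0$ ($L{\left(v,V \right)} = 0 v = 0$)
$o{\left(p \right)} = -24 + 3 p$ ($o{\left(p \right)} = 3 \left(-8 + p\right) + 0 = \left(-24 + 3 p\right) + 0 = -24 + 3 p$)
$- o{\left(39 \right)} = - (-24 + 3 \cdot 39) = - (-24 + 117) = \left(-1\right) 93 = -93$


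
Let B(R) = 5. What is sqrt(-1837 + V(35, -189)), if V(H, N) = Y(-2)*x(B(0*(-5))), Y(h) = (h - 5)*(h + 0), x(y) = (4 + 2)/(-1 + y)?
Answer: 2*I*sqrt(454) ≈ 42.615*I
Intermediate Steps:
x(y) = 6/(-1 + y)
Y(h) = h*(-5 + h) (Y(h) = (-5 + h)*h = h*(-5 + h))
V(H, N) = 21 (V(H, N) = (-2*(-5 - 2))*(6/(-1 + 5)) = (-2*(-7))*(6/4) = 14*(6*(1/4)) = 14*(3/2) = 21)
sqrt(-1837 + V(35, -189)) = sqrt(-1837 + 21) = sqrt(-1816) = 2*I*sqrt(454)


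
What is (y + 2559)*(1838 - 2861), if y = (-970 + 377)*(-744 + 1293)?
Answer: 330426954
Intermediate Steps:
y = -325557 (y = -593*549 = -325557)
(y + 2559)*(1838 - 2861) = (-325557 + 2559)*(1838 - 2861) = -322998*(-1023) = 330426954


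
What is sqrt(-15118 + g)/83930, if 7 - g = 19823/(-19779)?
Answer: I*sqrt(5911164717234)/1660051470 ≈ 0.0014646*I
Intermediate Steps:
g = 158276/19779 (g = 7 - 19823/(-19779) = 7 - 19823*(-1)/19779 = 7 - 1*(-19823/19779) = 7 + 19823/19779 = 158276/19779 ≈ 8.0022)
sqrt(-15118 + g)/83930 = sqrt(-15118 + 158276/19779)/83930 = sqrt(-298860646/19779)*(1/83930) = (I*sqrt(5911164717234)/19779)*(1/83930) = I*sqrt(5911164717234)/1660051470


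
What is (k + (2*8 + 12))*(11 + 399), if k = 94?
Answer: 50020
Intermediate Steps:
(k + (2*8 + 12))*(11 + 399) = (94 + (2*8 + 12))*(11 + 399) = (94 + (16 + 12))*410 = (94 + 28)*410 = 122*410 = 50020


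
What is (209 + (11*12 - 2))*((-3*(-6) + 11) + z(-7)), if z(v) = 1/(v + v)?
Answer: 137295/14 ≈ 9806.8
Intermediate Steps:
z(v) = 1/(2*v)
(209 + (11*12 - 2))*((-3*(-6) + 11) + z(-7)) = (209 + (11*12 - 2))*((-3*(-6) + 11) + (½)/(-7)) = (209 + (132 - 2))*((18 + 11) + (½)*(-⅐)) = (209 + 130)*(29 - 1/14) = 339*(405/14) = 137295/14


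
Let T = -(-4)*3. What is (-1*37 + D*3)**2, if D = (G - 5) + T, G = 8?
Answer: 64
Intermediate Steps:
T = 12 (T = -4*(-3) = 12)
D = 15 (D = (8 - 5) + 12 = 3 + 12 = 15)
(-1*37 + D*3)**2 = (-1*37 + 15*3)**2 = (-37 + 45)**2 = 8**2 = 64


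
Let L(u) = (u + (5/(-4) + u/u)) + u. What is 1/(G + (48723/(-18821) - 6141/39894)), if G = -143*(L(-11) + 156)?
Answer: -500563316/9575272012727 ≈ -5.2277e-5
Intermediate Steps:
L(u) = -1/4 + 2*u (L(u) = (u + (5*(-1/4) + 1)) + u = (u + (-5/4 + 1)) + u = (u - 1/4) + u = (-1/4 + u) + u = -1/4 + 2*u)
G = -76505/4 (G = -143*((-1/4 + 2*(-11)) + 156) = -143*((-1/4 - 22) + 156) = -143*(-89/4 + 156) = -143*535/4 = -76505/4 ≈ -19126.)
1/(G + (48723/(-18821) - 6141/39894)) = 1/(-76505/4 + (48723/(-18821) - 6141/39894)) = 1/(-76505/4 + (48723*(-1/18821) - 6141*1/39894)) = 1/(-76505/4 + (-48723/18821 - 2047/13298)) = 1/(-76505/4 - 686445041/250281658) = 1/(-9575272012727/500563316) = -500563316/9575272012727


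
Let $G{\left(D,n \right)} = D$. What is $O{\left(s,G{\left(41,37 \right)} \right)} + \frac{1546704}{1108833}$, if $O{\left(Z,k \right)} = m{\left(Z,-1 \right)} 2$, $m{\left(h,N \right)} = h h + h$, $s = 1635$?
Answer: $\frac{1977315874488}{369611} \approx 5.3497 \cdot 10^{6}$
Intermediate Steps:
$m{\left(h,N \right)} = h + h^{2}$ ($m{\left(h,N \right)} = h^{2} + h = h + h^{2}$)
$O{\left(Z,k \right)} = 2 Z \left(1 + Z\right)$ ($O{\left(Z,k \right)} = Z \left(1 + Z\right) 2 = 2 Z \left(1 + Z\right)$)
$O{\left(s,G{\left(41,37 \right)} \right)} + \frac{1546704}{1108833} = 2 \cdot 1635 \left(1 + 1635\right) + \frac{1546704}{1108833} = 2 \cdot 1635 \cdot 1636 + 1546704 \cdot \frac{1}{1108833} = 5349720 + \frac{515568}{369611} = \frac{1977315874488}{369611}$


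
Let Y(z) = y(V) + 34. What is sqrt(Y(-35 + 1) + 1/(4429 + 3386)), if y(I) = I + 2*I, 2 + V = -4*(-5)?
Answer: sqrt(5374539615)/7815 ≈ 9.3808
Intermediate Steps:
V = 18 (V = -2 - 4*(-5) = -2 + 20 = 18)
y(I) = 3*I
Y(z) = 88 (Y(z) = 3*18 + 34 = 54 + 34 = 88)
sqrt(Y(-35 + 1) + 1/(4429 + 3386)) = sqrt(88 + 1/(4429 + 3386)) = sqrt(88 + 1/7815) = sqrt(687721/7815) = sqrt(5374539615)/7815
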